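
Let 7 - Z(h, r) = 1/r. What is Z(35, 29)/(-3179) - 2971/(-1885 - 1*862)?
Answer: 273344567/253248677 ≈ 1.0794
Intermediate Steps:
Z(h, r) = 7 - 1/r
Z(35, 29)/(-3179) - 2971/(-1885 - 1*862) = (7 - 1/29)/(-3179) - 2971/(-1885 - 1*862) = (7 - 1*1/29)*(-1/3179) - 2971/(-1885 - 862) = (7 - 1/29)*(-1/3179) - 2971/(-2747) = (202/29)*(-1/3179) - 2971*(-1/2747) = -202/92191 + 2971/2747 = 273344567/253248677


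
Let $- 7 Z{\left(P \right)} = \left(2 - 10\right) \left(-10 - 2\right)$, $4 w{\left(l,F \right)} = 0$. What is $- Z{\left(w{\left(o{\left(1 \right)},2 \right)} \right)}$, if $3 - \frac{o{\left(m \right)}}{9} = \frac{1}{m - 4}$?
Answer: $\frac{96}{7} \approx 13.714$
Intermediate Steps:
$o{\left(m \right)} = 27 - \frac{9}{-4 + m}$ ($o{\left(m \right)} = 27 - \frac{9}{m - 4} = 27 - \frac{9}{-4 + m}$)
$w{\left(l,F \right)} = 0$ ($w{\left(l,F \right)} = \frac{1}{4} \cdot 0 = 0$)
$Z{\left(P \right)} = - \frac{96}{7}$ ($Z{\left(P \right)} = - \frac{\left(2 - 10\right) \left(-10 - 2\right)}{7} = - \frac{\left(-8\right) \left(-12\right)}{7} = \left(- \frac{1}{7}\right) 96 = - \frac{96}{7}$)
$- Z{\left(w{\left(o{\left(1 \right)},2 \right)} \right)} = \left(-1\right) \left(- \frac{96}{7}\right) = \frac{96}{7}$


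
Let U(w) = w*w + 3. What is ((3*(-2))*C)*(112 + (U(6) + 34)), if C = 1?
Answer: -1110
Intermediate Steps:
U(w) = 3 + w² (U(w) = w² + 3 = 3 + w²)
((3*(-2))*C)*(112 + (U(6) + 34)) = ((3*(-2))*1)*(112 + ((3 + 6²) + 34)) = (-6*1)*(112 + ((3 + 36) + 34)) = -6*(112 + (39 + 34)) = -6*(112 + 73) = -6*185 = -1110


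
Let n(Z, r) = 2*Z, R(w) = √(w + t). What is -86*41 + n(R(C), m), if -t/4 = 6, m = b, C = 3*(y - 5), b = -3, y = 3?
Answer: -3526 + 2*I*√30 ≈ -3526.0 + 10.954*I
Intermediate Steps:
C = -6 (C = 3*(3 - 5) = 3*(-2) = -6)
m = -3
t = -24 (t = -4*6 = -24)
R(w) = √(-24 + w) (R(w) = √(w - 24) = √(-24 + w))
-86*41 + n(R(C), m) = -86*41 + 2*√(-24 - 6) = -3526 + 2*√(-30) = -3526 + 2*(I*√30) = -3526 + 2*I*√30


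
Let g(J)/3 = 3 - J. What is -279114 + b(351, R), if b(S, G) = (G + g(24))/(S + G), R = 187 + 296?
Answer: -38796776/139 ≈ -2.7911e+5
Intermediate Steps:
g(J) = 9 - 3*J (g(J) = 3*(3 - J) = 9 - 3*J)
R = 483
b(S, G) = (-63 + G)/(G + S) (b(S, G) = (G + (9 - 3*24))/(S + G) = (G + (9 - 72))/(G + S) = (G - 63)/(G + S) = (-63 + G)/(G + S))
-279114 + b(351, R) = -279114 + (-63 + 483)/(483 + 351) = -279114 + 420/834 = -279114 + (1/834)*420 = -279114 + 70/139 = -38796776/139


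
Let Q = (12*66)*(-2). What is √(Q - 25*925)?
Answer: I*√24709 ≈ 157.19*I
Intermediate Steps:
Q = -1584 (Q = 792*(-2) = -1584)
√(Q - 25*925) = √(-1584 - 25*925) = √(-1584 - 1*23125) = √(-1584 - 23125) = √(-24709) = I*√24709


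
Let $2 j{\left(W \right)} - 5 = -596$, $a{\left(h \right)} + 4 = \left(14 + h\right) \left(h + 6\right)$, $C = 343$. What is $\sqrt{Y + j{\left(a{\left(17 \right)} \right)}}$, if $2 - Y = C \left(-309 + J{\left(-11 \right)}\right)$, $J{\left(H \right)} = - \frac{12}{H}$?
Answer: $\frac{5 \sqrt{2038982}}{22} \approx 324.53$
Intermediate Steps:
$a{\left(h \right)} = -4 + \left(6 + h\right) \left(14 + h\right)$ ($a{\left(h \right)} = -4 + \left(14 + h\right) \left(h + 6\right) = -4 + \left(14 + h\right) \left(6 + h\right) = -4 + \left(6 + h\right) \left(14 + h\right)$)
$j{\left(W \right)} = - \frac{591}{2}$ ($j{\left(W \right)} = \frac{5}{2} + \frac{1}{2} \left(-596\right) = \frac{5}{2} - 298 = - \frac{591}{2}$)
$Y = \frac{1161763}{11}$ ($Y = 2 - 343 \left(-309 - \frac{12}{-11}\right) = 2 - 343 \left(-309 - - \frac{12}{11}\right) = 2 - 343 \left(-309 + \frac{12}{11}\right) = 2 - 343 \left(- \frac{3387}{11}\right) = 2 - - \frac{1161741}{11} = 2 + \frac{1161741}{11} = \frac{1161763}{11} \approx 1.0561 \cdot 10^{5}$)
$\sqrt{Y + j{\left(a{\left(17 \right)} \right)}} = \sqrt{\frac{1161763}{11} - \frac{591}{2}} = \sqrt{\frac{2317025}{22}} = \frac{5 \sqrt{2038982}}{22}$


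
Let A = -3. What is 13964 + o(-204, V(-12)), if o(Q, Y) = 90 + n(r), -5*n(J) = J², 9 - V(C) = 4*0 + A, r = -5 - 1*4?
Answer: 70189/5 ≈ 14038.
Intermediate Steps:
r = -9 (r = -5 - 4 = -9)
V(C) = 12 (V(C) = 9 - (4*0 - 3) = 9 - (0 - 3) = 9 - 1*(-3) = 9 + 3 = 12)
n(J) = -J²/5
o(Q, Y) = 369/5 (o(Q, Y) = 90 - ⅕*(-9)² = 90 - ⅕*81 = 90 - 81/5 = 369/5)
13964 + o(-204, V(-12)) = 13964 + 369/5 = 70189/5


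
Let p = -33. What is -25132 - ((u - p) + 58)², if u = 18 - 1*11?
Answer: -34736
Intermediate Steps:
u = 7 (u = 18 - 11 = 7)
-25132 - ((u - p) + 58)² = -25132 - ((7 - 1*(-33)) + 58)² = -25132 - ((7 + 33) + 58)² = -25132 - (40 + 58)² = -25132 - 1*98² = -25132 - 1*9604 = -25132 - 9604 = -34736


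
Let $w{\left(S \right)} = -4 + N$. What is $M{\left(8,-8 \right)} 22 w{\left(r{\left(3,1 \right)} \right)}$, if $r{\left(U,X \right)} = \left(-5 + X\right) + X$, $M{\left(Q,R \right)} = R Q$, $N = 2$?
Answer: $2816$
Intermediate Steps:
$M{\left(Q,R \right)} = Q R$
$r{\left(U,X \right)} = -5 + 2 X$
$w{\left(S \right)} = -2$ ($w{\left(S \right)} = -4 + 2 = -2$)
$M{\left(8,-8 \right)} 22 w{\left(r{\left(3,1 \right)} \right)} = 8 \left(-8\right) 22 \left(-2\right) = \left(-64\right) 22 \left(-2\right) = \left(-1408\right) \left(-2\right) = 2816$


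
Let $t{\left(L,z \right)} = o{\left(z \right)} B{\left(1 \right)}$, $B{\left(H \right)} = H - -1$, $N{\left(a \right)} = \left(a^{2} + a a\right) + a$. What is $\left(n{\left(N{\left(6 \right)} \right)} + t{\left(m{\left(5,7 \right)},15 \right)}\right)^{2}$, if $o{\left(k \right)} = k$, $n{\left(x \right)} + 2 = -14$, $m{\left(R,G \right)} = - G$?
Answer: $196$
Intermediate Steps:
$N{\left(a \right)} = a + 2 a^{2}$ ($N{\left(a \right)} = \left(a^{2} + a^{2}\right) + a = 2 a^{2} + a = a + 2 a^{2}$)
$n{\left(x \right)} = -16$ ($n{\left(x \right)} = -2 - 14 = -16$)
$B{\left(H \right)} = 1 + H$ ($B{\left(H \right)} = H + 1 = 1 + H$)
$t{\left(L,z \right)} = 2 z$ ($t{\left(L,z \right)} = z \left(1 + 1\right) = z 2 = 2 z$)
$\left(n{\left(N{\left(6 \right)} \right)} + t{\left(m{\left(5,7 \right)},15 \right)}\right)^{2} = \left(-16 + 2 \cdot 15\right)^{2} = \left(-16 + 30\right)^{2} = 14^{2} = 196$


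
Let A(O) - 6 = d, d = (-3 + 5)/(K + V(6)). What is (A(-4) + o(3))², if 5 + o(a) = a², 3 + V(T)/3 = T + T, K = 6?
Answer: 110224/1089 ≈ 101.22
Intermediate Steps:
V(T) = -9 + 6*T (V(T) = -9 + 3*(T + T) = -9 + 3*(2*T) = -9 + 6*T)
d = 2/33 (d = (-3 + 5)/(6 + (-9 + 6*6)) = 2/(6 + (-9 + 36)) = 2/(6 + 27) = 2/33 ≈ 0.060606)
A(O) = 200/33 (A(O) = 6 + 2/33 = 200/33)
o(a) = -5 + a²
(A(-4) + o(3))² = (200/33 + (-5 + 3²))² = (200/33 + (-5 + 9))² = (200/33 + 4)² = (332/33)² = 110224/1089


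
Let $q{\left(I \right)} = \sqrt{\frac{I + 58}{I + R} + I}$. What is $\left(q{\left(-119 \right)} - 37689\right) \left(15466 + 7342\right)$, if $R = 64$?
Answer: $-859610712 + \frac{45616 i \sqrt{89155}}{55} \approx -8.5961 \cdot 10^{8} + 2.4764 \cdot 10^{5} i$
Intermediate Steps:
$q{\left(I \right)} = \sqrt{I + \frac{58 + I}{64 + I}}$ ($q{\left(I \right)} = \sqrt{\frac{I + 58}{I + 64} + I} = \sqrt{\frac{58 + I}{64 + I} + I} = \sqrt{I + \frac{58 + I}{64 + I}}$)
$\left(q{\left(-119 \right)} - 37689\right) \left(15466 + 7342\right) = \left(\sqrt{\frac{58 - 119 - 119 \left(64 - 119\right)}{64 - 119}} - 37689\right) \left(15466 + 7342\right) = \left(\sqrt{\frac{58 - 119 - -6545}{-55}} - 37689\right) 22808 = \left(\sqrt{- \frac{58 - 119 + 6545}{55}} - 37689\right) 22808 = \left(\sqrt{\left(- \frac{1}{55}\right) 6484} - 37689\right) 22808 = \left(\sqrt{- \frac{6484}{55}} - 37689\right) 22808 = \left(\frac{2 i \sqrt{89155}}{55} - 37689\right) 22808 = \left(-37689 + \frac{2 i \sqrt{89155}}{55}\right) 22808 = -859610712 + \frac{45616 i \sqrt{89155}}{55}$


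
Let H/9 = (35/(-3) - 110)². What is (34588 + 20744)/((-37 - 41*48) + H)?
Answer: 1537/3645 ≈ 0.42167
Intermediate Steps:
H = 133225 (H = 9*(35/(-3) - 110)² = 9*(35*(-⅓) - 110)² = 9*(-35/3 - 110)² = 9*(-365/3)² = 9*(133225/9) = 133225)
(34588 + 20744)/((-37 - 41*48) + H) = (34588 + 20744)/((-37 - 41*48) + 133225) = 55332/((-37 - 1968) + 133225) = 55332/(-2005 + 133225) = 55332/131220 = 55332*(1/131220) = 1537/3645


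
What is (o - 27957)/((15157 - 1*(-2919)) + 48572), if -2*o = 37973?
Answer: -93887/133296 ≈ -0.70435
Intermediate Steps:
o = -37973/2 (o = -½*37973 = -37973/2 ≈ -18987.)
(o - 27957)/((15157 - 1*(-2919)) + 48572) = (-37973/2 - 27957)/((15157 - 1*(-2919)) + 48572) = -93887/(2*((15157 + 2919) + 48572)) = -93887/(2*(18076 + 48572)) = -93887/2/66648 = -93887/2*1/66648 = -93887/133296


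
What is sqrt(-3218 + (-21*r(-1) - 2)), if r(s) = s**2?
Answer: I*sqrt(3241) ≈ 56.93*I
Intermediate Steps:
sqrt(-3218 + (-21*r(-1) - 2)) = sqrt(-3218 + (-21*(-1)**2 - 2)) = sqrt(-3218 + (-21*1 - 2)) = sqrt(-3218 + (-21 - 2)) = sqrt(-3218 - 23) = sqrt(-3241) = I*sqrt(3241)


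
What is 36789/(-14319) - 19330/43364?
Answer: -8432903/2796978 ≈ -3.0150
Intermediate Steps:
36789/(-14319) - 19330/43364 = 36789*(-1/14319) - 19330*1/43364 = -12263/4773 - 9665/21682 = -8432903/2796978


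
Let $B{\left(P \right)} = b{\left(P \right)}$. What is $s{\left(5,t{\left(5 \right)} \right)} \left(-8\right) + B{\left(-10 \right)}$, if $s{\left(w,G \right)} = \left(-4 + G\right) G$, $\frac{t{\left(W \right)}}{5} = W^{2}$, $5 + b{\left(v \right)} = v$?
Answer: $-121015$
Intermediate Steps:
$b{\left(v \right)} = -5 + v$
$B{\left(P \right)} = -5 + P$
$t{\left(W \right)} = 5 W^{2}$
$s{\left(w,G \right)} = G \left(-4 + G\right)$
$s{\left(5,t{\left(5 \right)} \right)} \left(-8\right) + B{\left(-10 \right)} = 5 \cdot 5^{2} \left(-4 + 5 \cdot 5^{2}\right) \left(-8\right) - 15 = 5 \cdot 25 \left(-4 + 5 \cdot 25\right) \left(-8\right) - 15 = 125 \left(-4 + 125\right) \left(-8\right) - 15 = 125 \cdot 121 \left(-8\right) - 15 = 15125 \left(-8\right) - 15 = -121000 - 15 = -121015$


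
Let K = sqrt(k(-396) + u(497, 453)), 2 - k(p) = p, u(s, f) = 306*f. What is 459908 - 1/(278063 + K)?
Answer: 35559577419950261/77318892953 + 2*sqrt(34754)/77318892953 ≈ 4.5991e+5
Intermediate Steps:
k(p) = 2 - p
K = 2*sqrt(34754) (K = sqrt((2 - 1*(-396)) + 306*453) = sqrt((2 + 396) + 138618) = sqrt(398 + 138618) = sqrt(139016) = 2*sqrt(34754) ≈ 372.85)
459908 - 1/(278063 + K) = 459908 - 1/(278063 + 2*sqrt(34754))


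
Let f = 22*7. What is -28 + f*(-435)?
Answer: -67018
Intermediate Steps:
f = 154
-28 + f*(-435) = -28 + 154*(-435) = -28 - 66990 = -67018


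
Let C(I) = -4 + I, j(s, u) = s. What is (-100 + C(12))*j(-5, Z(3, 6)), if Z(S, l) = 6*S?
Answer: 460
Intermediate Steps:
(-100 + C(12))*j(-5, Z(3, 6)) = (-100 + (-4 + 12))*(-5) = (-100 + 8)*(-5) = -92*(-5) = 460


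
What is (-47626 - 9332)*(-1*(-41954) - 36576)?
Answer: -306320124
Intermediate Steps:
(-47626 - 9332)*(-1*(-41954) - 36576) = -56958*(41954 - 36576) = -56958*5378 = -306320124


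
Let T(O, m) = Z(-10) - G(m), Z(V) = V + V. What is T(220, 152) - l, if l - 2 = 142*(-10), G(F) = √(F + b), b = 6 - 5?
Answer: 1398 - 3*√17 ≈ 1385.6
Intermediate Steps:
Z(V) = 2*V
b = 1
G(F) = √(1 + F) (G(F) = √(F + 1) = √(1 + F))
l = -1418 (l = 2 + 142*(-10) = 2 - 1420 = -1418)
T(O, m) = -20 - √(1 + m) (T(O, m) = 2*(-10) - √(1 + m) = -20 - √(1 + m))
T(220, 152) - l = (-20 - √(1 + 152)) - 1*(-1418) = (-20 - √153) + 1418 = (-20 - 3*√17) + 1418 = 1398 - 3*√17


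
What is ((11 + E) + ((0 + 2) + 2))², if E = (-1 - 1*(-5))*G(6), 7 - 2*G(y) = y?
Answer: 289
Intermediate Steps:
G(y) = 7/2 - y/2
E = 2 (E = (-1 - 1*(-5))*(7/2 - ½*6) = (-1 + 5)*(7/2 - 3) = 4*(½) = 2)
((11 + E) + ((0 + 2) + 2))² = ((11 + 2) + ((0 + 2) + 2))² = (13 + (2 + 2))² = (13 + 4)² = 17² = 289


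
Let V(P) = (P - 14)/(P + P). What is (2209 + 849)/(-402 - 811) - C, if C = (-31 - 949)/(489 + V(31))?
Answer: -3812510/7359271 ≈ -0.51805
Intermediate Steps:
V(P) = (-14 + P)/(2*P) (V(P) = (-14 + P)/((2*P)) = (-14 + P)*(1/(2*P)) = (-14 + P)/(2*P))
C = -12152/6067 (C = (-31 - 949)/(489 + (½)*(-14 + 31)/31) = -980/(489 + (½)*(1/31)*17) = -980/(489 + 17/62) = -980/30335/62 = -980*62/30335 = -12152/6067 ≈ -2.0030)
(2209 + 849)/(-402 - 811) - C = (2209 + 849)/(-402 - 811) - 1*(-12152/6067) = 3058/(-1213) + 12152/6067 = 3058*(-1/1213) + 12152/6067 = -3058/1213 + 12152/6067 = -3812510/7359271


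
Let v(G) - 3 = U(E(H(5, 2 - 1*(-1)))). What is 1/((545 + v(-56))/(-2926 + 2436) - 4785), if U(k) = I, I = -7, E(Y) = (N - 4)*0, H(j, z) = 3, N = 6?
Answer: -490/2345191 ≈ -0.00020894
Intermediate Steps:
E(Y) = 0 (E(Y) = (6 - 4)*0 = 2*0 = 0)
U(k) = -7
v(G) = -4 (v(G) = 3 - 7 = -4)
1/((545 + v(-56))/(-2926 + 2436) - 4785) = 1/((545 - 4)/(-2926 + 2436) - 4785) = 1/(541/(-490) - 4785) = 1/(541*(-1/490) - 4785) = 1/(-541/490 - 4785) = 1/(-2345191/490) = -490/2345191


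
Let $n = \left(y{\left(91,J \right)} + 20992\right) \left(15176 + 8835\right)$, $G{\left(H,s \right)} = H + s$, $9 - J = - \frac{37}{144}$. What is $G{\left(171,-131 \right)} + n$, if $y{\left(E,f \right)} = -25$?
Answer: $503438677$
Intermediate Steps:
$J = \frac{1333}{144}$ ($J = 9 - - \frac{37}{144} = 9 + \frac{37}{144} = \frac{1333}{144} \approx 9.2569$)
$n = 503438637$ ($n = \left(-25 + 20992\right) \left(15176 + 8835\right) = 20967 \cdot 24011 = 503438637$)
$G{\left(171,-131 \right)} + n = \left(171 - 131\right) + 503438637 = 40 + 503438637 = 503438677$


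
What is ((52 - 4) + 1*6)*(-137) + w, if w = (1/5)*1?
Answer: -36989/5 ≈ -7397.8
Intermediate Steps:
w = ⅕ (w = (1*(⅕))*1 = (⅕)*1 = ⅕ ≈ 0.20000)
((52 - 4) + 1*6)*(-137) + w = ((52 - 4) + 1*6)*(-137) + ⅕ = (48 + 6)*(-137) + ⅕ = 54*(-137) + ⅕ = -7398 + ⅕ = -36989/5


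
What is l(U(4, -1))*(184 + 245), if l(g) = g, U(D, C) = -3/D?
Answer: -1287/4 ≈ -321.75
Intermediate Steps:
l(U(4, -1))*(184 + 245) = (-3/4)*(184 + 245) = -3*1/4*429 = -3/4*429 = -1287/4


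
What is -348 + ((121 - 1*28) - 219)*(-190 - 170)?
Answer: 45012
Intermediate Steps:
-348 + ((121 - 1*28) - 219)*(-190 - 170) = -348 + ((121 - 28) - 219)*(-360) = -348 + (93 - 219)*(-360) = -348 - 126*(-360) = -348 + 45360 = 45012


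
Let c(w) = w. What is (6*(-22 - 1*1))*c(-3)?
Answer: 414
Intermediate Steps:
(6*(-22 - 1*1))*c(-3) = (6*(-22 - 1*1))*(-3) = (6*(-22 - 1))*(-3) = (6*(-23))*(-3) = -138*(-3) = 414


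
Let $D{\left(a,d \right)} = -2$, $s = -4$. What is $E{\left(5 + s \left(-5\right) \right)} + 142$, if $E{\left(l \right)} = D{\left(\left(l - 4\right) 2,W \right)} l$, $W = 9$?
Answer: $92$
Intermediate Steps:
$E{\left(l \right)} = - 2 l$
$E{\left(5 + s \left(-5\right) \right)} + 142 = - 2 \left(5 - -20\right) + 142 = - 2 \left(5 + 20\right) + 142 = \left(-2\right) 25 + 142 = -50 + 142 = 92$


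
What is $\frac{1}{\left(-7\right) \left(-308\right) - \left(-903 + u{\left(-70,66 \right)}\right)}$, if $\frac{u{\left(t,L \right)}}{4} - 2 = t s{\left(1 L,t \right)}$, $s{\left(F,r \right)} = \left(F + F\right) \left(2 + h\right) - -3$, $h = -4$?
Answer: $- \frac{1}{70029} \approx -1.428 \cdot 10^{-5}$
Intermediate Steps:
$s{\left(F,r \right)} = 3 - 4 F$ ($s{\left(F,r \right)} = \left(F + F\right) \left(2 - 4\right) - -3 = 2 F \left(-2\right) + 3 = - 4 F + 3 = 3 - 4 F$)
$u{\left(t,L \right)} = 8 + 4 t \left(3 - 4 L\right)$ ($u{\left(t,L \right)} = 8 + 4 t \left(3 - 4 \cdot 1 L\right) = 8 + 4 t \left(3 - 4 L\right)$)
$\frac{1}{\left(-7\right) \left(-308\right) - \left(-903 + u{\left(-70,66 \right)}\right)} = \frac{1}{\left(-7\right) \left(-308\right) + \left(903 - \left(8 + 4 \left(-70\right) \left(3 - 264\right)\right)\right)} = \frac{1}{2156 + \left(903 - \left(8 + 4 \left(-70\right) \left(3 - 264\right)\right)\right)} = \frac{1}{2156 + \left(903 - \left(8 + 4 \left(-70\right) \left(-261\right)\right)\right)} = \frac{1}{2156 + \left(903 - \left(8 + 73080\right)\right)} = \frac{1}{2156 + \left(903 - 73088\right)} = \frac{1}{2156 - 72185} = \frac{1}{-70029} = - \frac{1}{70029}$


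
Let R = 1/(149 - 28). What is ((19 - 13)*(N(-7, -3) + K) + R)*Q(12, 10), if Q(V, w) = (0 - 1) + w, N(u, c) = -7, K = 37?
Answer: 196029/121 ≈ 1620.1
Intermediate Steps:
R = 1/121 ≈ 0.0082645
Q(V, w) = -1 + w
((19 - 13)*(N(-7, -3) + K) + R)*Q(12, 10) = ((19 - 13)*(-7 + 37) + 1/121)*(-1 + 10) = (6*30 + 1/121)*9 = (180 + 1/121)*9 = (21781/121)*9 = 196029/121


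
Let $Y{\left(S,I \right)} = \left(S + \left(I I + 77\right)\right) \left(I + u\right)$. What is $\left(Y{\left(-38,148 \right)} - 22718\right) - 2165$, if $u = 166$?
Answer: $6865219$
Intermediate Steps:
$Y{\left(S,I \right)} = \left(166 + I\right) \left(77 + S + I^{2}\right)$ ($Y{\left(S,I \right)} = \left(S + \left(I I + 77\right)\right) \left(I + 166\right) = \left(S + \left(I^{2} + 77\right)\right) \left(166 + I\right) = \left(S + \left(77 + I^{2}\right)\right) \left(166 + I\right) = \left(77 + S + I^{2}\right) \left(166 + I\right) = \left(166 + I\right) \left(77 + S + I^{2}\right)$)
$\left(Y{\left(-38,148 \right)} - 22718\right) - 2165 = \left(\left(12782 + 148^{3} + 77 \cdot 148 + 166 \left(-38\right) + 166 \cdot 148^{2} + 148 \left(-38\right)\right) - 22718\right) - 2165 = \left(\left(12782 + 3241792 + 11396 - 6308 + 166 \cdot 21904 - 5624\right) - 22718\right) - 2165 = \left(\left(12782 + 3241792 + 11396 - 6308 + 3636064 - 5624\right) - 22718\right) - 2165 = \left(6890102 - 22718\right) - 2165 = 6867384 - 2165 = 6865219$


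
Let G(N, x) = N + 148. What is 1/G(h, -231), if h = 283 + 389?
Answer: 1/820 ≈ 0.0012195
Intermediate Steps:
h = 672
G(N, x) = 148 + N
1/G(h, -231) = 1/(148 + 672) = 1/820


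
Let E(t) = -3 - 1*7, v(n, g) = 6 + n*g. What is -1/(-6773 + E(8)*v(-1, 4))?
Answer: 1/6793 ≈ 0.00014721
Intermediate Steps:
v(n, g) = 6 + g*n
E(t) = -10 (E(t) = -3 - 7 = -10)
-1/(-6773 + E(8)*v(-1, 4)) = -1/(-6773 - 10*(6 + 4*(-1))) = -1/(-6773 - 10*(6 - 4)) = -1/(-6773 - 10*2) = -1/(-6773 - 20) = -1/(-6793) = -1*(-1/6793) = 1/6793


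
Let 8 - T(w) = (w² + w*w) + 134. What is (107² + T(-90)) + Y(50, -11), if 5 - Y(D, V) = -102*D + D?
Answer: 178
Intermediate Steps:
T(w) = -126 - 2*w² (T(w) = 8 - ((w² + w*w) + 134) = 8 - ((w² + w²) + 134) = 8 - (2*w² + 134) = 8 - (134 + 2*w²) = 8 + (-134 - 2*w²) = -126 - 2*w²)
Y(D, V) = 5 + 101*D (Y(D, V) = 5 - (-102*D + D) = 5 - (-101)*D = 5 + 101*D)
(107² + T(-90)) + Y(50, -11) = (107² + (-126 - 2*(-90)²)) + (5 + 101*50) = (11449 + (-126 - 2*8100)) + (5 + 5050) = (11449 + (-126 - 16200)) + 5055 = (11449 - 16326) + 5055 = -4877 + 5055 = 178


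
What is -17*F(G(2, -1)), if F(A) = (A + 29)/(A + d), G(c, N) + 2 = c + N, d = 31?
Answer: -238/15 ≈ -15.867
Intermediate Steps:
G(c, N) = -2 + N + c (G(c, N) = -2 + (c + N) = -2 + (N + c) = -2 + N + c)
F(A) = (29 + A)/(31 + A) (F(A) = (A + 29)/(A + 31) = (29 + A)/(31 + A))
-17*F(G(2, -1)) = -17*(29 + (-2 - 1 + 2))/(31 + (-2 - 1 + 2)) = -17*(29 - 1)/(31 - 1) = -17*28/30 = -17*14/15 = -238/15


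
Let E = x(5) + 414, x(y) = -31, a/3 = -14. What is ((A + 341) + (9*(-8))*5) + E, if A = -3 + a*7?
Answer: 67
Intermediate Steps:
a = -42 (a = 3*(-14) = -42)
A = -297 (A = -3 - 42*7 = -3 - 294 = -297)
E = 383 (E = -31 + 414 = 383)
((A + 341) + (9*(-8))*5) + E = ((-297 + 341) + (9*(-8))*5) + 383 = (44 - 72*5) + 383 = (44 - 360) + 383 = -316 + 383 = 67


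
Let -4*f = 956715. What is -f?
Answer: 956715/4 ≈ 2.3918e+5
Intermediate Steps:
f = -956715/4 (f = -1/4*956715 = -956715/4 ≈ -2.3918e+5)
-f = -1*(-956715/4) = 956715/4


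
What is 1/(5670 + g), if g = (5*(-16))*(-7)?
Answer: 1/6230 ≈ 0.00016051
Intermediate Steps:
g = 560 (g = -80*(-7) = 560)
1/(5670 + g) = 1/(5670 + 560) = 1/6230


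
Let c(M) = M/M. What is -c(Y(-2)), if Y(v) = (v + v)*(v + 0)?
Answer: -1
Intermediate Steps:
Y(v) = 2*v² (Y(v) = (2*v)*v = 2*v²)
c(M) = 1
-c(Y(-2)) = -1*1 = -1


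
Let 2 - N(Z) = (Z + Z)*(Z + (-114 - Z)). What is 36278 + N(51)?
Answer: 47908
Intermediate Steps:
N(Z) = 2 + 228*Z (N(Z) = 2 - (Z + Z)*(Z + (-114 - Z)) = 2 - 2*Z*(-114) = 2 - (-228)*Z = 2 + 228*Z)
36278 + N(51) = 36278 + (2 + 228*51) = 36278 + (2 + 11628) = 36278 + 11630 = 47908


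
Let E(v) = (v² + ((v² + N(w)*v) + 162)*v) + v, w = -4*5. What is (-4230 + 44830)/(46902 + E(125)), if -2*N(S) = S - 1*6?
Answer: 5075/279894 ≈ 0.018132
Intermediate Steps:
w = -20
N(S) = 3 - S/2 (N(S) = -(S - 1*6)/2 = -(S - 6)/2 = -(-6 + S)/2 = 3 - S/2)
E(v) = v + v² + v*(162 + v² + 13*v) (E(v) = (v² + ((v² + (3 - ½*(-20))*v) + 162)*v) + v = (v² + ((v² + (3 + 10)*v) + 162)*v) + v = (v² + ((v² + 13*v) + 162)*v) + v = (v² + (162 + v² + 13*v)*v) + v = (v² + v*(162 + v² + 13*v)) + v = v + v² + v*(162 + v² + 13*v))
(-4230 + 44830)/(46902 + E(125)) = (-4230 + 44830)/(46902 + 125*(163 + 125² + 14*125)) = 40600/(46902 + 125*(163 + 15625 + 1750)) = 40600/(46902 + 125*17538) = 40600/(46902 + 2192250) = 40600/2239152 = 40600*(1/2239152) = 5075/279894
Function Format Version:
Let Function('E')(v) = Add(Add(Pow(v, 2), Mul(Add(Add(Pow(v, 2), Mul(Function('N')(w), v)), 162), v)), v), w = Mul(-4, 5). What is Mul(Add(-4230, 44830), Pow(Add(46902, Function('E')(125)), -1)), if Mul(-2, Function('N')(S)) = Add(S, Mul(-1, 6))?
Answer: Rational(5075, 279894) ≈ 0.018132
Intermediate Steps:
w = -20
Function('N')(S) = Add(3, Mul(Rational(-1, 2), S)) (Function('N')(S) = Mul(Rational(-1, 2), Add(S, Mul(-1, 6))) = Mul(Rational(-1, 2), Add(S, -6)) = Mul(Rational(-1, 2), Add(-6, S)) = Add(3, Mul(Rational(-1, 2), S)))
Function('E')(v) = Add(v, Pow(v, 2), Mul(v, Add(162, Pow(v, 2), Mul(13, v)))) (Function('E')(v) = Add(Add(Pow(v, 2), Mul(Add(Add(Pow(v, 2), Mul(Add(3, Mul(Rational(-1, 2), -20)), v)), 162), v)), v) = Add(Add(Pow(v, 2), Mul(Add(Add(Pow(v, 2), Mul(Add(3, 10), v)), 162), v)), v) = Add(Add(Pow(v, 2), Mul(Add(Add(Pow(v, 2), Mul(13, v)), 162), v)), v) = Add(Add(Pow(v, 2), Mul(Add(162, Pow(v, 2), Mul(13, v)), v)), v) = Add(Add(Pow(v, 2), Mul(v, Add(162, Pow(v, 2), Mul(13, v)))), v) = Add(v, Pow(v, 2), Mul(v, Add(162, Pow(v, 2), Mul(13, v)))))
Mul(Add(-4230, 44830), Pow(Add(46902, Function('E')(125)), -1)) = Mul(Add(-4230, 44830), Pow(Add(46902, Mul(125, Add(163, Pow(125, 2), Mul(14, 125)))), -1)) = Mul(40600, Pow(Add(46902, Mul(125, Add(163, 15625, 1750))), -1)) = Mul(40600, Pow(Add(46902, Mul(125, 17538)), -1)) = Mul(40600, Pow(Add(46902, 2192250), -1)) = Mul(40600, Pow(2239152, -1)) = Mul(40600, Rational(1, 2239152)) = Rational(5075, 279894)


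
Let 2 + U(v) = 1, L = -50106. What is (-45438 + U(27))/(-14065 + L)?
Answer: 45439/64171 ≈ 0.70809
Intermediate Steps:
U(v) = -1 (U(v) = -2 + 1 = -1)
(-45438 + U(27))/(-14065 + L) = (-45438 - 1)/(-14065 - 50106) = -45439/(-64171) = -45439*(-1/64171) = 45439/64171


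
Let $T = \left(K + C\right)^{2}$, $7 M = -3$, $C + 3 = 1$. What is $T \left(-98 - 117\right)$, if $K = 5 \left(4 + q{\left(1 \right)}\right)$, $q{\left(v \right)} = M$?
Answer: $- \frac{2649015}{49} \approx -54062.0$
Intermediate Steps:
$C = -2$ ($C = -3 + 1 = -2$)
$M = - \frac{3}{7}$ ($M = \frac{1}{7} \left(-3\right) = - \frac{3}{7} \approx -0.42857$)
$q{\left(v \right)} = - \frac{3}{7}$
$K = \frac{125}{7}$ ($K = 5 \left(4 - \frac{3}{7}\right) = 5 \cdot \frac{25}{7} = \frac{125}{7} \approx 17.857$)
$T = \frac{12321}{49}$ ($T = \left(\frac{125}{7} - 2\right)^{2} = \left(\frac{111}{7}\right)^{2} = \frac{12321}{49} \approx 251.45$)
$T \left(-98 - 117\right) = \frac{12321 \left(-98 - 117\right)}{49} = \frac{12321}{49} \left(-215\right) = - \frac{2649015}{49}$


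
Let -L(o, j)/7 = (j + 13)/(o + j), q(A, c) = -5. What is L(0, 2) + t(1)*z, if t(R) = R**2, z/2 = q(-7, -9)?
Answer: -125/2 ≈ -62.500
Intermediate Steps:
z = -10 (z = 2*(-5) = -10)
L(o, j) = -7*(13 + j)/(j + o) (L(o, j) = -7*(j + 13)/(o + j) = -7*(13 + j)/(j + o))
L(0, 2) + t(1)*z = 7*(-13 - 1*2)/(2 + 0) + 1**2*(-10) = 7*(-13 - 2)/2 + 1*(-10) = 7*(1/2)*(-15) - 10 = -105/2 - 10 = -125/2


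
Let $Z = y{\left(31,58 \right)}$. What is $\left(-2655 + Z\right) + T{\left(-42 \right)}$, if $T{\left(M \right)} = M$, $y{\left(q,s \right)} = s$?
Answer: $-2639$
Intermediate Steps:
$Z = 58$
$\left(-2655 + Z\right) + T{\left(-42 \right)} = \left(-2655 + 58\right) - 42 = -2597 - 42 = -2639$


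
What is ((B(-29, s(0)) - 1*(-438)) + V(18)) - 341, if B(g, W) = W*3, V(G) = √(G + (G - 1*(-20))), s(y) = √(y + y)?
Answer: 97 + 2*√14 ≈ 104.48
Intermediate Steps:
s(y) = √2*√y (s(y) = √(2*y) = √2*√y)
V(G) = √(20 + 2*G) (V(G) = √(G + (G + 20)) = √(G + (20 + G)) = √(20 + 2*G))
B(g, W) = 3*W
((B(-29, s(0)) - 1*(-438)) + V(18)) - 341 = ((3*(√2*√0) - 1*(-438)) + √(20 + 2*18)) - 341 = ((3*(√2*0) + 438) + √(20 + 36)) - 341 = ((3*0 + 438) + √56) - 341 = ((0 + 438) + 2*√14) - 341 = (438 + 2*√14) - 341 = 97 + 2*√14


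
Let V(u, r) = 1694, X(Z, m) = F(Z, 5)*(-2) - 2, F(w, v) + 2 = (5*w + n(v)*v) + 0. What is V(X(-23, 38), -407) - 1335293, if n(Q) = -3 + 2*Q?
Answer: -1333599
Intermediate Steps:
F(w, v) = -2 + 5*w + v*(-3 + 2*v) (F(w, v) = -2 + ((5*w + (-3 + 2*v)*v) + 0) = -2 + ((5*w + v*(-3 + 2*v)) + 0) = -2 + (5*w + v*(-3 + 2*v)) = -2 + 5*w + v*(-3 + 2*v))
X(Z, m) = -68 - 10*Z (X(Z, m) = (-2 + 5*Z + 5*(-3 + 2*5))*(-2) - 2 = (-2 + 5*Z + 5*(-3 + 10))*(-2) - 2 = (-2 + 5*Z + 5*7)*(-2) - 2 = (-2 + 5*Z + 35)*(-2) - 2 = (33 + 5*Z)*(-2) - 2 = (-66 - 10*Z) - 2 = -68 - 10*Z)
V(X(-23, 38), -407) - 1335293 = 1694 - 1335293 = -1333599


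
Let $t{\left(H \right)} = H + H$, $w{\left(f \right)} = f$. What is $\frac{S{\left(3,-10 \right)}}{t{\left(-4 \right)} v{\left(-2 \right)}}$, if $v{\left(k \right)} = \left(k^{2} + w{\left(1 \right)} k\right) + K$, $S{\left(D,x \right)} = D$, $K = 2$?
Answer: $- \frac{3}{32} \approx -0.09375$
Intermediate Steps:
$t{\left(H \right)} = 2 H$
$v{\left(k \right)} = 2 + k + k^{2}$ ($v{\left(k \right)} = \left(k^{2} + 1 k\right) + 2 = \left(k^{2} + k\right) + 2 = \left(k + k^{2}\right) + 2 = 2 + k + k^{2}$)
$\frac{S{\left(3,-10 \right)}}{t{\left(-4 \right)} v{\left(-2 \right)}} = \frac{1}{2 \left(-4\right) \left(2 - 2 + \left(-2\right)^{2}\right)} 3 = \frac{1}{\left(-8\right) \left(2 - 2 + 4\right)} 3 = \frac{1}{\left(-8\right) 4} \cdot 3 = \frac{1}{-32} \cdot 3 = \left(- \frac{1}{32}\right) 3 = - \frac{3}{32}$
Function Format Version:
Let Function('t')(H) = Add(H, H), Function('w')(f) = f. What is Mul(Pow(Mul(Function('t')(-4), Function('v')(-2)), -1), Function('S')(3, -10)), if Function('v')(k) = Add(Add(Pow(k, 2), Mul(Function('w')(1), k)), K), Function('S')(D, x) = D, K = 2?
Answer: Rational(-3, 32) ≈ -0.093750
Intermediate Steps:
Function('t')(H) = Mul(2, H)
Function('v')(k) = Add(2, k, Pow(k, 2)) (Function('v')(k) = Add(Add(Pow(k, 2), Mul(1, k)), 2) = Add(Add(Pow(k, 2), k), 2) = Add(Add(k, Pow(k, 2)), 2) = Add(2, k, Pow(k, 2)))
Mul(Pow(Mul(Function('t')(-4), Function('v')(-2)), -1), Function('S')(3, -10)) = Mul(Pow(Mul(Mul(2, -4), Add(2, -2, Pow(-2, 2))), -1), 3) = Mul(Pow(Mul(-8, Add(2, -2, 4)), -1), 3) = Mul(Pow(Mul(-8, 4), -1), 3) = Mul(Pow(-32, -1), 3) = Mul(Rational(-1, 32), 3) = Rational(-3, 32)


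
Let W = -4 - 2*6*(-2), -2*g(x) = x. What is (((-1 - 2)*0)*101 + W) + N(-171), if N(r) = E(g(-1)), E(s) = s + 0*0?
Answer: 41/2 ≈ 20.500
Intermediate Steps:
g(x) = -x/2
W = 20 (W = -4 - 12*(-2) = -4 + 24 = 20)
E(s) = s (E(s) = s + 0 = s)
N(r) = ½ (N(r) = -½*(-1) = ½)
(((-1 - 2)*0)*101 + W) + N(-171) = (((-1 - 2)*0)*101 + 20) + ½ = (-3*0*101 + 20) + ½ = (0*101 + 20) + ½ = (0 + 20) + ½ = 20 + ½ = 41/2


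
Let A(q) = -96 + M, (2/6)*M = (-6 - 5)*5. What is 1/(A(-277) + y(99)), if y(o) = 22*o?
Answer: 1/1917 ≈ 0.00052165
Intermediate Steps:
M = -165 (M = 3*((-6 - 5)*5) = 3*(-11*5) = 3*(-55) = -165)
A(q) = -261 (A(q) = -96 - 165 = -261)
1/(A(-277) + y(99)) = 1/(-261 + 22*99) = 1/(-261 + 2178) = 1/1917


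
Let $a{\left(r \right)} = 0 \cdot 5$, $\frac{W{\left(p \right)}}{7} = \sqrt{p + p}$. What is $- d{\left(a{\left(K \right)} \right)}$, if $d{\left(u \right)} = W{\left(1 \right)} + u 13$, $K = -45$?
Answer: $- 7 \sqrt{2} \approx -9.8995$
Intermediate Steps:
$W{\left(p \right)} = 7 \sqrt{2} \sqrt{p}$ ($W{\left(p \right)} = 7 \sqrt{p + p} = 7 \sqrt{2 p} = 7 \sqrt{2} \sqrt{p}$)
$a{\left(r \right)} = 0$
$d{\left(u \right)} = 7 \sqrt{2} + 13 u$ ($d{\left(u \right)} = 7 \sqrt{2} \sqrt{1} + u 13 = 7 \sqrt{2} \cdot 1 + 13 u = 7 \sqrt{2} + 13 u$)
$- d{\left(a{\left(K \right)} \right)} = - (7 \sqrt{2} + 13 \cdot 0) = - (7 \sqrt{2} + 0) = - 7 \sqrt{2}$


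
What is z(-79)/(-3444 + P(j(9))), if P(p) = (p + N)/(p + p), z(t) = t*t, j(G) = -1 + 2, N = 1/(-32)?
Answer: -399424/220385 ≈ -1.8124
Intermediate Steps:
N = -1/32 ≈ -0.031250
j(G) = 1
z(t) = t²
P(p) = (-1/32 + p)/(2*p) (P(p) = (p - 1/32)/(p + p) = (-1/32 + p)/((2*p)) = (-1/32 + p)*(1/(2*p)) = (-1/32 + p)/(2*p))
z(-79)/(-3444 + P(j(9))) = (-79)²/(-3444 + (1/64)*(-1 + 32*1)/1) = 6241/(-3444 + (1/64)*1*(-1 + 32)) = 6241/(-3444 + (1/64)*1*31) = 6241/(-3444 + 31/64) = 6241/(-220385/64) = 6241*(-64/220385) = -399424/220385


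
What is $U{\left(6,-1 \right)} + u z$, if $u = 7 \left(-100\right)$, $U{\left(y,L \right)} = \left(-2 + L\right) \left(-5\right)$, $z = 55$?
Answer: $-38485$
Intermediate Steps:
$U{\left(y,L \right)} = 10 - 5 L$
$u = -700$
$U{\left(6,-1 \right)} + u z = \left(10 - -5\right) - 38500 = \left(10 + 5\right) - 38500 = 15 - 38500 = -38485$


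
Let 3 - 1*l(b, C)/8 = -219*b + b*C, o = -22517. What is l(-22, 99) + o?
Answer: -43613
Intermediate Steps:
l(b, C) = 24 + 1752*b - 8*C*b (l(b, C) = 24 - 8*(-219*b + b*C) = 24 - 8*(-219*b + C*b) = 24 + (1752*b - 8*C*b) = 24 + 1752*b - 8*C*b)
l(-22, 99) + o = (24 + 1752*(-22) - 8*99*(-22)) - 22517 = (24 - 38544 + 17424) - 22517 = -21096 - 22517 = -43613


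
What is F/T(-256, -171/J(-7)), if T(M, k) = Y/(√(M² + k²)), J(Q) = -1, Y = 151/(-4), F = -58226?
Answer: 232904*√94777/151 ≈ 4.7484e+5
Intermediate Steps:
Y = -151/4 (Y = 151*(-¼) = -151/4 ≈ -37.750)
T(M, k) = -151/(4*√(M² + k²))
F/T(-256, -171/J(-7)) = -58226*(-4*√((-256)² + (-171/(-1))²)/151) = -58226*(-4*√(65536 + (-171*(-1))²)/151) = -58226*(-4*√(65536 + 171²)/151) = -58226*(-4*√(65536 + 29241)/151) = -58226*(-4*√94777/151) = -(-232904)*√94777/151 = 232904*√94777/151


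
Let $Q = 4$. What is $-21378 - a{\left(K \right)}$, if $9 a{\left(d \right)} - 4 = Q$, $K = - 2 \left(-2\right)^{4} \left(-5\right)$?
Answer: $- \frac{192410}{9} \approx -21379.0$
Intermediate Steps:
$K = 160$ ($K = \left(-2\right) 16 \left(-5\right) = \left(-32\right) \left(-5\right) = 160$)
$a{\left(d \right)} = \frac{8}{9}$ ($a{\left(d \right)} = \frac{4}{9} + \frac{1}{9} \cdot 4 = \frac{4}{9} + \frac{4}{9} = \frac{8}{9}$)
$-21378 - a{\left(K \right)} = -21378 - \frac{8}{9} = - \frac{192410}{9}$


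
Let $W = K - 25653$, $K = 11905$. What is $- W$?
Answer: $13748$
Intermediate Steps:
$W = -13748$ ($W = 11905 - 25653 = -13748$)
$- W = \left(-1\right) \left(-13748\right) = 13748$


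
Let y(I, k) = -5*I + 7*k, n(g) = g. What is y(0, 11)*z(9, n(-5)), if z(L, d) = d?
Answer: -385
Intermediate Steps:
y(0, 11)*z(9, n(-5)) = (-5*0 + 7*11)*(-5) = (0 + 77)*(-5) = 77*(-5) = -385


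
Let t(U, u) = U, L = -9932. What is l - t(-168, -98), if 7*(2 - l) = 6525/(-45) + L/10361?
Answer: 1064759/5579 ≈ 190.85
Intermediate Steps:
l = 127487/5579 (l = 2 - (6525/(-45) - 9932/10361)/7 = 2 - (6525*(-1/45) - 9932*1/10361)/7 = 2 - (-145 - 764/797)/7 = 2 - ⅐*(-116329/797) = 2 + 116329/5579 = 127487/5579 ≈ 22.851)
l - t(-168, -98) = 127487/5579 - 1*(-168) = 127487/5579 + 168 = 1064759/5579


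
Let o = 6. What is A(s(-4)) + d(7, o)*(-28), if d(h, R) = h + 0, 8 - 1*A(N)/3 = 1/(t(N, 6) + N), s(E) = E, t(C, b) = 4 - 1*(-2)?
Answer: -347/2 ≈ -173.50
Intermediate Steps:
t(C, b) = 6 (t(C, b) = 4 + 2 = 6)
A(N) = 24 - 3/(6 + N)
d(h, R) = h
A(s(-4)) + d(7, o)*(-28) = 3*(47 + 8*(-4))/(6 - 4) + 7*(-28) = 3*(47 - 32)/2 - 196 = 3*(½)*15 - 196 = 45/2 - 196 = -347/2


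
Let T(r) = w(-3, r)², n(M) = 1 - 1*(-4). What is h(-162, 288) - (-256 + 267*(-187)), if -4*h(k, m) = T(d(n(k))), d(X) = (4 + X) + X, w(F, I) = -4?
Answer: 50181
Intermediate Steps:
n(M) = 5 (n(M) = 1 + 4 = 5)
d(X) = 4 + 2*X
T(r) = 16 (T(r) = (-4)² = 16)
h(k, m) = -4 (h(k, m) = -¼*16 = -4)
h(-162, 288) - (-256 + 267*(-187)) = -4 - (-256 + 267*(-187)) = -4 - (-256 - 49929) = -4 - 1*(-50185) = -4 + 50185 = 50181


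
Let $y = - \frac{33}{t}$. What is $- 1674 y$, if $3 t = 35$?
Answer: $\frac{165726}{35} \approx 4735.0$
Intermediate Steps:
$t = \frac{35}{3}$ ($t = \frac{1}{3} \cdot 35 = \frac{35}{3} \approx 11.667$)
$y = - \frac{99}{35}$ ($y = - \frac{33}{\frac{35}{3}} = \left(-33\right) \frac{3}{35} = - \frac{99}{35} \approx -2.8286$)
$- 1674 y = \left(-1674\right) \left(- \frac{99}{35}\right) = \frac{165726}{35}$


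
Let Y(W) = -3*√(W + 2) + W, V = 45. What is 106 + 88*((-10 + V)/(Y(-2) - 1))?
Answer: -2762/3 ≈ -920.67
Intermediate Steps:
Y(W) = W - 3*√(2 + W) (Y(W) = -3*√(2 + W) + W = W - 3*√(2 + W))
106 + 88*((-10 + V)/(Y(-2) - 1)) = 106 + 88*((-10 + 45)/((-2 - 3*√(2 - 2)) - 1)) = 106 + 88*(35/((-2 - 3*√0) - 1)) = 106 + 88*(35/((-2 - 3*0) - 1)) = 106 + 88*(35/((-2 + 0) - 1)) = 106 + 88*(35/(-2 - 1)) = 106 + 88*(35/(-3)) = 106 + 88*(35*(-⅓)) = 106 + 88*(-35/3) = 106 - 3080/3 = -2762/3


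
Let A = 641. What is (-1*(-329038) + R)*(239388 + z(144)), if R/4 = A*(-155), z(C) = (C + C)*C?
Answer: -19205768520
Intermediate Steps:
z(C) = 2*C² (z(C) = (2*C)*C = 2*C²)
R = -397420 (R = 4*(641*(-155)) = 4*(-99355) = -397420)
(-1*(-329038) + R)*(239388 + z(144)) = (-1*(-329038) - 397420)*(239388 + 2*144²) = (329038 - 397420)*(239388 + 2*20736) = -68382*(239388 + 41472) = -68382*280860 = -19205768520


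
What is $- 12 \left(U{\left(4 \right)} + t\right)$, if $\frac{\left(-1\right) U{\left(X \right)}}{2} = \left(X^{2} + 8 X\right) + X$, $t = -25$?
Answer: $1548$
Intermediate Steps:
$U{\left(X \right)} = - 18 X - 2 X^{2}$ ($U{\left(X \right)} = - 2 \left(\left(X^{2} + 8 X\right) + X\right) = - 2 \left(X^{2} + 9 X\right) = - 18 X - 2 X^{2}$)
$- 12 \left(U{\left(4 \right)} + t\right) = - 12 \left(\left(-2\right) 4 \left(9 + 4\right) - 25\right) = - 12 \left(\left(-2\right) 4 \cdot 13 - 25\right) = - 12 \left(-104 - 25\right) = \left(-12\right) \left(-129\right) = 1548$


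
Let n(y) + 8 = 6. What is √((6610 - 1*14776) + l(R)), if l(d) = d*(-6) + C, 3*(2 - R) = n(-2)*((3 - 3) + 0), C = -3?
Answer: 9*I*√101 ≈ 90.449*I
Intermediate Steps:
n(y) = -2 (n(y) = -8 + 6 = -2)
R = 2 (R = 2 - (-2)*((3 - 3) + 0)/3 = 2 - (-2)*(0 + 0)/3 = 2 - (-2)*0/3 = 2 - ⅓*0 = 2 + 0 = 2)
l(d) = -3 - 6*d (l(d) = d*(-6) - 3 = -6*d - 3 = -3 - 6*d)
√((6610 - 1*14776) + l(R)) = √((6610 - 1*14776) + (-3 - 6*2)) = √((6610 - 14776) + (-3 - 12)) = √(-8166 - 15) = √(-8181) = 9*I*√101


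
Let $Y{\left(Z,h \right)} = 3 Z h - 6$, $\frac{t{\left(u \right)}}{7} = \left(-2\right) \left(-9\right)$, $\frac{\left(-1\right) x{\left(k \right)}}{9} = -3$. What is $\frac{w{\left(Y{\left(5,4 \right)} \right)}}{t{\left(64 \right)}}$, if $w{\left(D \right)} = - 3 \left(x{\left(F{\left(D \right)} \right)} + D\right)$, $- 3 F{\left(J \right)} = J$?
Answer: $- \frac{27}{14} \approx -1.9286$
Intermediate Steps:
$F{\left(J \right)} = - \frac{J}{3}$
$x{\left(k \right)} = 27$ ($x{\left(k \right)} = \left(-9\right) \left(-3\right) = 27$)
$t{\left(u \right)} = 126$ ($t{\left(u \right)} = 7 \left(\left(-2\right) \left(-9\right)\right) = 7 \cdot 18 = 126$)
$Y{\left(Z,h \right)} = -6 + 3 Z h$ ($Y{\left(Z,h \right)} = 3 Z h - 6 = -6 + 3 Z h$)
$w{\left(D \right)} = -81 - 3 D$ ($w{\left(D \right)} = - 3 \left(27 + D\right) = -81 - 3 D$)
$\frac{w{\left(Y{\left(5,4 \right)} \right)}}{t{\left(64 \right)}} = \frac{-81 - 3 \left(-6 + 3 \cdot 5 \cdot 4\right)}{126} = \left(-81 - 3 \left(-6 + 60\right)\right) \frac{1}{126} = \left(-81 - 162\right) \frac{1}{126} = \left(-243\right) \frac{1}{126} = - \frac{27}{14}$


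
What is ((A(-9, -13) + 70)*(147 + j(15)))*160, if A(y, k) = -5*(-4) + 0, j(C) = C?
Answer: 2332800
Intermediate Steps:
A(y, k) = 20 (A(y, k) = 20 + 0 = 20)
((A(-9, -13) + 70)*(147 + j(15)))*160 = ((20 + 70)*(147 + 15))*160 = (90*162)*160 = 14580*160 = 2332800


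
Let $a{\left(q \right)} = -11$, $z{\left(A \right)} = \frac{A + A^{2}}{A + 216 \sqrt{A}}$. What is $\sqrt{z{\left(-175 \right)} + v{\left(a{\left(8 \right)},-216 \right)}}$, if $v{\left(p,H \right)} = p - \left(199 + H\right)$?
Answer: $\sqrt{6 - \frac{30450}{175 - 1080 i \sqrt{7}}} \approx 2.9358 - 1.8081 i$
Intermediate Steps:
$z{\left(A \right)} = \frac{A + A^{2}}{A + 216 \sqrt{A}}$
$v{\left(p,H \right)} = -199 + p - H$
$\sqrt{z{\left(-175 \right)} + v{\left(a{\left(8 \right)},-216 \right)}} = \sqrt{- \frac{175 \left(1 - 175\right)}{-175 + 216 \sqrt{-175}} - -6} = \sqrt{\left(-175\right) \frac{1}{-175 + 216 \cdot 5 i \sqrt{7}} \left(-174\right) - -6} = \sqrt{\left(-175\right) \frac{1}{-175 + 1080 i \sqrt{7}} \left(-174\right) + 6} = \sqrt{\frac{30450}{-175 + 1080 i \sqrt{7}} + 6} = \sqrt{6 + \frac{30450}{-175 + 1080 i \sqrt{7}}}$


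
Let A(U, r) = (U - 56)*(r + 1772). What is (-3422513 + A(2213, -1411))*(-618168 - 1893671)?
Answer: 6640890374404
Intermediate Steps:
A(U, r) = (-56 + U)*(1772 + r)
(-3422513 + A(2213, -1411))*(-618168 - 1893671) = (-3422513 + (-99232 - 56*(-1411) + 1772*2213 + 2213*(-1411)))*(-618168 - 1893671) = (-3422513 + (-99232 + 79016 + 3921436 - 3122543))*(-2511839) = (-3422513 + 778677)*(-2511839) = -2643836*(-2511839) = 6640890374404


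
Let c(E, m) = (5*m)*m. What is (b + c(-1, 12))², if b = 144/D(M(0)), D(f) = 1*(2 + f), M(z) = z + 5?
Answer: 26873856/49 ≈ 5.4845e+5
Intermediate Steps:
M(z) = 5 + z
D(f) = 2 + f
c(E, m) = 5*m²
b = 144/7 (b = 144/(2 + (5 + 0)) = 144/(2 + 5) = 144/7 ≈ 20.571)
(b + c(-1, 12))² = (144/7 + 5*12²)² = (144/7 + 5*144)² = (144/7 + 720)² = (5184/7)² = 26873856/49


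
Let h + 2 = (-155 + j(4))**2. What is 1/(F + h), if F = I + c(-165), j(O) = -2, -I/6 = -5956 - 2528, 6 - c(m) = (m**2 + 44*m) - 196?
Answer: 1/55788 ≈ 1.7925e-5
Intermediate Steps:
c(m) = 202 - m**2 - 44*m (c(m) = 6 - ((m**2 + 44*m) - 196) = 6 - (-196 + m**2 + 44*m) = 6 + (196 - m**2 - 44*m) = 202 - m**2 - 44*m)
I = 50904 (I = -6*(-5956 - 2528) = -6*(-8484) = 50904)
h = 24647 (h = -2 + (-155 - 2)**2 = -2 + (-157)**2 = -2 + 24649 = 24647)
F = 31141 (F = 50904 + (202 - 1*(-165)**2 - 44*(-165)) = 50904 + (202 - 1*27225 + 7260) = 50904 + (202 - 27225 + 7260) = 50904 - 19763 = 31141)
1/(F + h) = 1/(31141 + 24647) = 1/55788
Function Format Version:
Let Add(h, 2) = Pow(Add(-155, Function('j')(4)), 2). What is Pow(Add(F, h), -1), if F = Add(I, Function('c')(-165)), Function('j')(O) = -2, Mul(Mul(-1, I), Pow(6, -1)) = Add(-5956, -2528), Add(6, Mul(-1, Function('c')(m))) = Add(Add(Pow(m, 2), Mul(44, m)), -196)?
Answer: Rational(1, 55788) ≈ 1.7925e-5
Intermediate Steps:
Function('c')(m) = Add(202, Mul(-1, Pow(m, 2)), Mul(-44, m)) (Function('c')(m) = Add(6, Mul(-1, Add(Add(Pow(m, 2), Mul(44, m)), -196))) = Add(6, Mul(-1, Add(-196, Pow(m, 2), Mul(44, m)))) = Add(6, Add(196, Mul(-1, Pow(m, 2)), Mul(-44, m))) = Add(202, Mul(-1, Pow(m, 2)), Mul(-44, m)))
I = 50904 (I = Mul(-6, Add(-5956, -2528)) = Mul(-6, -8484) = 50904)
h = 24647 (h = Add(-2, Pow(Add(-155, -2), 2)) = Add(-2, Pow(-157, 2)) = Add(-2, 24649) = 24647)
F = 31141 (F = Add(50904, Add(202, Mul(-1, Pow(-165, 2)), Mul(-44, -165))) = Add(50904, Add(202, Mul(-1, 27225), 7260)) = Add(50904, Add(202, -27225, 7260)) = Add(50904, -19763) = 31141)
Pow(Add(F, h), -1) = Pow(Add(31141, 24647), -1) = Pow(55788, -1) = Rational(1, 55788)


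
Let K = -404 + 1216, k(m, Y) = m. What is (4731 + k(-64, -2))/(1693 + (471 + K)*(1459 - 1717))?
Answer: -4667/329321 ≈ -0.014172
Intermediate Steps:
K = 812
(4731 + k(-64, -2))/(1693 + (471 + K)*(1459 - 1717)) = (4731 - 64)/(1693 + (471 + 812)*(1459 - 1717)) = 4667/(1693 + 1283*(-258)) = 4667/(1693 - 331014) = 4667/(-329321) = 4667*(-1/329321) = -4667/329321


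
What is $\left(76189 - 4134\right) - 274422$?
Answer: $-202367$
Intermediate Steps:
$\left(76189 - 4134\right) - 274422 = 72055 - 274422 = -202367$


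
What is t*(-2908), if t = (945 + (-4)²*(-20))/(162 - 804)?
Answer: 908750/321 ≈ 2831.0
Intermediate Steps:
t = -625/642 (t = (945 + 16*(-20))/(-642) = (945 - 320)*(-1/642) = 625*(-1/642) = -625/642 ≈ -0.97352)
t*(-2908) = -625/642*(-2908) = 908750/321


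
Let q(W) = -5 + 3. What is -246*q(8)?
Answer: 492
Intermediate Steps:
q(W) = -2
-246*q(8) = -246*(-2) = 492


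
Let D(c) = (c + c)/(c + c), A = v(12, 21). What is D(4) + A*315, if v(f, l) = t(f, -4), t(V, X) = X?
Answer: -1259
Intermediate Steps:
v(f, l) = -4
A = -4
D(c) = 1 (D(c) = (2*c)/((2*c)) = (2*c)*(1/(2*c)) = 1)
D(4) + A*315 = 1 - 4*315 = 1 - 1260 = -1259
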